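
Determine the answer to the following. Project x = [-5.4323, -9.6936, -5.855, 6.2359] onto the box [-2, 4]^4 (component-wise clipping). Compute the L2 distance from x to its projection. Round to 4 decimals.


Project each component onto [-2, 4].
clip(-5.4323) = -2.0, clip(-9.6936) = -2.0, clip(-5.855) = -2.0, clip(6.2359) = 4.0
Projection = [-2.0, -2.0, -2.0, 4.0]
Squared diffs: [11.7807, 59.1915, 14.861, 4.9992]
Distance = sqrt(90.8324) = 9.5306


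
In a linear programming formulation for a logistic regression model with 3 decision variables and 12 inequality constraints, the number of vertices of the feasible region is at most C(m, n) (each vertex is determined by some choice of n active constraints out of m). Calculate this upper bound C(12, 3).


Each vertex corresponds to some choice of n active constraints out of m, so the number of vertices is at most C(m, n) = m! / (n!(m-n)!).
m = 12, n = 3
Numerator: 12 * 11 * 10
Denominator: 3! = 6
C(12, 3) = 220


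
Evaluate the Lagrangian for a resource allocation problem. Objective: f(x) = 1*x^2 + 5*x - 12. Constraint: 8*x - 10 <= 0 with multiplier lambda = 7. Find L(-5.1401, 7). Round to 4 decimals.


Step 1: Evaluate f(x).
f(-5.1401) = 1*(-5.1401)^2 + 5*(-5.1401) - 12 = -11.2799
Step 2: Evaluate g(x).
g(-5.1401) = 8*-5.1401 - 10 = -51.1208
Step 3: Compute Lagrangian.
L = -11.2799 + 7*-51.1208 = -369.1255


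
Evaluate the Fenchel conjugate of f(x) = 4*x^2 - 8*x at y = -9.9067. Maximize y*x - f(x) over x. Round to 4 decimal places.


f*(y) = sup_x {y*x - a*x^2 - b*x} = sup_x {(y-b)*x - a*x^2}
FOC: (y - b) - 2a*x = 0 => x* = (y - b)/(2a)
x* = (-9.9067 + 8)/(2*4) = -0.2383
f*(-9.9067) = (y-b)^2/(4a) = (-9.9067 + 8)^2/(4*4)
= 3.6355/16 = 0.2272


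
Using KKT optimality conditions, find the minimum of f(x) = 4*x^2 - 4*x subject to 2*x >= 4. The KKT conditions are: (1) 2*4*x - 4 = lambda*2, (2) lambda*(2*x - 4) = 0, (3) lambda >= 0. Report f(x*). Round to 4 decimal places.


Step 1: Try lambda = 0 (constraint inactive).
x_unc = 4/(2*4) = 0.5
Check: 2*0.5 = 1.0 < 4 -- violated!
Step 2: Constraint must be active: 2*x = 4
x* = 4/2 = 2.0
lambda = (2*4*2.0 - 4)/2 = 6.0
Step 3: Compute optimal value.
f(x*) = 4*2.0^2 - 4*2.0 = 8.0


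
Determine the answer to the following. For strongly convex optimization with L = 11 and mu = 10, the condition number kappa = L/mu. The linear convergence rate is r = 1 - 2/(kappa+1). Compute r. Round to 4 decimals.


Step 1: Compute the condition number.
kappa = L/mu = 11/10 = 1.1
Step 2: Compute the convergence rate.
r = 1 - 2/(kappa + 1) = 1 - 2*mu/(L + mu) = (L - mu)/(L + mu) = 1/21 = 0.0476


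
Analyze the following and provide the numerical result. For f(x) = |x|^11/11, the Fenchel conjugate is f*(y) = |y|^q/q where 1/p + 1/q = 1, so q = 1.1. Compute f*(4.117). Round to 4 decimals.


The conjugate exponent q satisfies 1/p + 1/q = 1.
p = 11, so q = 11/(11 - 1) = 1.1
|y|^q = 4.117^1.1 = 4.7428
f*(4.117) = 4.7428 / 1.1 = 4.3117


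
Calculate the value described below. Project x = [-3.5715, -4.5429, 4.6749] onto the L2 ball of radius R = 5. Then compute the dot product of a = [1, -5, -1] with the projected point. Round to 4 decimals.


Step 1: Compute ||x|| (intermediates to 6 decimals).
||x|| = sqrt((-3.5715)^2 + (-4.5429)^2 + 4.6749^2) = 7.432916
Step 2: Project.
Since ||x|| > R, scale = R/||x|| = 5/7.432916 = 0.672684, proj(x) = scale * x
proj(x) = [-2.402491, -3.055936, 3.14473]
Step 3: Dot product.
a^T * proj(x) = 1*(-2.402491) - 5*(-3.055936) - 1*3.14473 = 9.7325


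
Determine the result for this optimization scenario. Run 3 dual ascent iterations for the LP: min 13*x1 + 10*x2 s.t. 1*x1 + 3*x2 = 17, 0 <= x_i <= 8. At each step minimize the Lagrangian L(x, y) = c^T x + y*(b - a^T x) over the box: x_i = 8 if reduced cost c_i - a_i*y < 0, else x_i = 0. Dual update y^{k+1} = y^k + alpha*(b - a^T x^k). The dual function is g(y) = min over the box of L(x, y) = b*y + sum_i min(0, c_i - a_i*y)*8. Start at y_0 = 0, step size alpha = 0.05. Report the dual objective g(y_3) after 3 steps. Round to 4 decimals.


Dual ascent for LP: min 13*x1 + 10*x2, 1*x1 + 3*x2 = 17, 0 <= x_i <= 8
Step 1: y^k = 0.0, reduced costs: (13.0, 10.0)
  x^k = (0.0, 0.0), subgradient = b - a^T x = 17.0
  y^{k+1} = 0.0 + 0.05*17.0 = 0.85
Step 2: y^k = 0.85, reduced costs: (12.15, 7.45)
  x^k = (0.0, 0.0), subgradient = b - a^T x = 17.0
  y^{k+1} = 0.85 + 0.05*17.0 = 1.7
Step 3: y^k = 1.7, reduced costs: (11.3, 4.9)
  x^k = (0.0, 0.0), subgradient = b - a^T x = 17.0
  y^{k+1} = 1.7 + 0.05*17.0 = 2.55
Dual objective at y_3 = 2.55: reduced costs (10.45, 2.35), box minimizer x = (0.0, 0.0)
g(y_3) = b*y + (c1 - a1*y)*x1 + (c2 - a2*y)*x2 = 17*2.55 + 10.45*0.0 + 2.35*0.0 = 43.35 + 0.0 + 0.0 = 43.35


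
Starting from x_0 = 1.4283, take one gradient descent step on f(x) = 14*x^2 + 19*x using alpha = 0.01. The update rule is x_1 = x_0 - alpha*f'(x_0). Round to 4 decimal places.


We compute the gradient at x_0 and apply the update.
f'(x) = 28*x + 19
f'(1.4283) = 28*1.4283 + 19 = 58.9924
x_1 = 1.4283 - 0.01*58.9924 = 0.8384


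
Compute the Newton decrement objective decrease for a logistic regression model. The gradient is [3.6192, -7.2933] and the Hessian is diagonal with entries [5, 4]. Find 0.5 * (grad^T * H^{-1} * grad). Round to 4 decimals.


Step 1: H is diagonal, so H^(-1) * g = [0.7238, -1.8233].
Step 2: g^T H^(-1) g = sum_i g_i^2 / H_ii
  = (3.6192)^2/5 + (-7.2933)^2/4
  = 2.6197 + 13.2981 = 15.9178
Step 3: Objective decrease = 0.5 * g^T H^(-1) g = 7.9589


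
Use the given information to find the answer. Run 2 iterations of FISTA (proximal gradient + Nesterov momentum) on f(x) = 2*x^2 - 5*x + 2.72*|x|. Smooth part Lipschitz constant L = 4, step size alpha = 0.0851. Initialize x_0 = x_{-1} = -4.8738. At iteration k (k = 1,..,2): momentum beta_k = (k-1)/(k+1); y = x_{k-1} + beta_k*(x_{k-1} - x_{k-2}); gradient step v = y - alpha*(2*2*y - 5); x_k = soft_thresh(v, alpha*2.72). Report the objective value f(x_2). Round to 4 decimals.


FISTA on f(x) = 2*x^2 - 5*x + 2.72*|x|
L = 4, alpha = 0.0851
Iteration 1: beta = 0.0, y = -4.8738 + 0.0*(-4.8738 + 4.8738) = -4.8738
  grad(y) = -24.4952, v = y - alpha*grad = -2.7893
  prox(v) = soft_thresh(-2.7893, 0.2315) = -2.5578
Iteration 2: beta = 0.3333, y = -2.5578 + 0.3333*(-2.5578 + 4.8738) = -1.7858
  grad(y) = -12.1431, v = y - alpha*grad = -0.7524
  prox(v) = soft_thresh(-0.7524, 0.2315) = -0.5209
f(x_2) = 2*(-0.5209)^2 - 5*(-0.5209) + 2.72*|-0.5209| = 4.5643


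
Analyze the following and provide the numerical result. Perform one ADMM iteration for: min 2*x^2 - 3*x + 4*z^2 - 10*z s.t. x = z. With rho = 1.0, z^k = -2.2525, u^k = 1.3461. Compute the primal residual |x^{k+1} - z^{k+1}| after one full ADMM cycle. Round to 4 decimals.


ADMM iteration with rho = 1.0, z^k = -2.2525, u^k = 1.3461
Step 1: x-update.
Minimize 2*x^2 - 3*x + (1.0/2)*(x + 2.2525 + 1.3461)^2
FOC: (2*2 + 1.0)*x = 3 + 1.0*(-2.2525 - 1.3461)
x^{k+1} = -0.1197
Step 2: z-update.
Minimize 4*z^2 - 10*z + (1.0/2)*(-0.1197 - z + 1.3461)^2
FOC: (2*4 + 1.0)*z = 10 + 1.0*(-0.1197 + 1.3461)
z^{k+1} = 1.2474
Step 3: u-update.
u^{k+1} = 1.3461 - 0.1197 - 1.2474 = -0.021
Step 4: Primal residual = |-0.1197 - 1.2474| = 1.3671


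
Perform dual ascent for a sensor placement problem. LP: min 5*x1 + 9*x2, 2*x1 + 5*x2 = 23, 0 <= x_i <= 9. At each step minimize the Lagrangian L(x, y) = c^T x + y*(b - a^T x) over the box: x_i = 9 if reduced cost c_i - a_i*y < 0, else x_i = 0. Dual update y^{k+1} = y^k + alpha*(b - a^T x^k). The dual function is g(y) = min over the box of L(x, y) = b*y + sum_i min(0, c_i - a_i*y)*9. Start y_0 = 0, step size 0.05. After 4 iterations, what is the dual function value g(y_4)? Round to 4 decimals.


Dual ascent for LP: min 5*x1 + 9*x2, 2*x1 + 5*x2 = 23, 0 <= x_i <= 9
Step 1: y^k = 0.0, reduced costs: (5.0, 9.0)
  x^k = (0.0, 0.0), subgradient = b - a^T x = 23.0
  y^{k+1} = 0.0 + 0.05*23.0 = 1.15
Step 2: y^k = 1.15, reduced costs: (2.7, 3.25)
  x^k = (0.0, 0.0), subgradient = b - a^T x = 23.0
  y^{k+1} = 1.15 + 0.05*23.0 = 2.3
Step 3: y^k = 2.3, reduced costs: (0.4, -2.5)
  x^k = (0.0, 9.0), subgradient = b - a^T x = -22.0
  y^{k+1} = 2.3 + 0.05*-22.0 = 1.2
Step 4: y^k = 1.2, reduced costs: (2.6, 3.0)
  x^k = (0.0, 0.0), subgradient = b - a^T x = 23.0
  y^{k+1} = 1.2 + 0.05*23.0 = 2.35
Dual objective at y_4 = 2.35: reduced costs (0.3, -2.75), box minimizer x = (0.0, 9.0)
g(y_4) = b*y + (c1 - a1*y)*x1 + (c2 - a2*y)*x2 = 23*2.35 + 0.3*0.0 + (-2.75)*9.0 = 54.05 + 0.0 - 24.75 = 29.3


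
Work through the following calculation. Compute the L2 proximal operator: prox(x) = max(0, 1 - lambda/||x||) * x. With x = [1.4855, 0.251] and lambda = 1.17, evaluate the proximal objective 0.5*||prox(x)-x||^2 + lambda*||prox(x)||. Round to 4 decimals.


Step 1: Compute ||x||.
||x|| = 1.5066
Step 2: Compute scaling factor.
scale = max(0, 1 - 1.17/1.5066) = 0.2234
Step 3: prox(x) = [0.3319, 0.0561]
||prox(x)|| = 0.3366
Step 4: Proximal objective.
0.5*||prox-x||^2 = 0.6845
lambda*||prox|| = 0.3938
Total = 1.0782


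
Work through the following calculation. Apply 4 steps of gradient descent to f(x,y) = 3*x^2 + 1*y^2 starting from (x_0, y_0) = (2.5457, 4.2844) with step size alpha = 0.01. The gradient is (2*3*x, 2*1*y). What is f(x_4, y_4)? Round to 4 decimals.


Gradient descent on f(x,y) = 3*x^2 + 1*y^2.
Starting point: (2.5457, 4.2844), alpha = 0.01
Step 1: grad_x = 2*3*2.5457 = 15.2742, grad_y = 2*1*4.2844 = 8.5688
  x_1 = 2.5457 - 0.01*15.2742 = 2.393
  y_1 = 4.2844 - 0.01*8.5688 = 4.1987
Step 2: grad_x = 2*3*2.393 = 14.3577, grad_y = 2*1*4.1987 = 8.3974
  x_2 = 2.393 - 0.01*14.3577 = 2.2494
  y_2 = 4.1987 - 0.01*8.3974 = 4.1147
Step 3: grad_x = 2*3*2.2494 = 13.4963, grad_y = 2*1*4.1147 = 8.2295
  x_3 = 2.2494 - 0.01*13.4963 = 2.1144
  y_3 = 4.1147 - 0.01*8.2295 = 4.0324
Step 4: grad_x = 2*3*2.1144 = 12.6865, grad_y = 2*1*4.0324 = 8.0649
  x_4 = 2.1144 - 0.01*12.6865 = 1.9876
  y_4 = 4.0324 - 0.01*8.0649 = 3.9518
f(1.9876, 3.9518) = 3*1.9876^2 + 1*3.9518^2 = 27.4678


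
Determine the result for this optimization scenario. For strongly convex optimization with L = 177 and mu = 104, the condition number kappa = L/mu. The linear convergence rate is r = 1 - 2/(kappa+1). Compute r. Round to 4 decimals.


Step 1: Compute the condition number.
kappa = L/mu = 177/104 = 1.7019
Step 2: Compute the convergence rate.
r = 1 - 2/(kappa + 1) = 1 - 2*mu/(L + mu) = (L - mu)/(L + mu) = 73/281 = 0.2598


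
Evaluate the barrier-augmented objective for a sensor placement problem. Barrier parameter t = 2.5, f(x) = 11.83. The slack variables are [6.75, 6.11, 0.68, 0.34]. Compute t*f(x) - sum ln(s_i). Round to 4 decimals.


Step 1: Compute log-barrier.
ln values: [1.9095, 1.8099, -0.3857, -1.0788]
phi = -(1.9095 + 1.8099 - 0.3857 - 1.0788) = -2.255
Step 2: Compute augmented objective.
t*f(x) = 2.5*11.83 = 29.575
Total = 29.575 - 2.255 = 27.32


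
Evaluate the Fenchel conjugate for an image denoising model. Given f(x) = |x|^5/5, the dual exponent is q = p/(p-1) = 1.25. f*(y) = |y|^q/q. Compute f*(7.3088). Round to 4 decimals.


The conjugate exponent q satisfies 1/p + 1/q = 1.
p = 5, so q = 5/(5 - 1) = 1.25
|y|^q = 7.3088^1.25 = 12.0173
f*(7.3088) = 12.0173 / 1.25 = 9.6139


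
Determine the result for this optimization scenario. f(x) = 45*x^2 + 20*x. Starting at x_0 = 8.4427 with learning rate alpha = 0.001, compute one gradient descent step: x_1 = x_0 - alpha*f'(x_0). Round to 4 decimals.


We compute the gradient at x_0 and apply the update.
f'(x) = 90*x + 20
f'(8.4427) = 90*8.4427 + 20 = 779.843
x_1 = 8.4427 - 0.001*779.843 = 7.6629


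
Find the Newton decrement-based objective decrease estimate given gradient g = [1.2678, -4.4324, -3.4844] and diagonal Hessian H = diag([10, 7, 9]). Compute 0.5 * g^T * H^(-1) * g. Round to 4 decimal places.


Step 1: H is diagonal, so H^(-1) * g = [0.1268, -0.6332, -0.3872].
Step 2: g^T H^(-1) g = sum_i g_i^2 / H_ii
  = (1.2678)^2/10 + (-4.4324)^2/7 + (-3.4844)^2/9
  = 0.1607 + 2.8066 + 1.349 = 4.3163
Step 3: Objective decrease = 0.5 * g^T H^(-1) g = 2.1582


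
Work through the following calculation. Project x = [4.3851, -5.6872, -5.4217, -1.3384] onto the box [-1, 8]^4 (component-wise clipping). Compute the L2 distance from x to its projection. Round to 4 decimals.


Project each component onto [-1, 8].
clip(4.3851) = 4.3851, clip(-5.6872) = -1.0, clip(-5.4217) = -1.0, clip(-1.3384) = -1.0
Projection = [4.3851, -1.0, -1.0, -1.0]
Squared diffs: [0.0, 21.9698, 19.5514, 0.1145]
Distance = sqrt(41.6357) = 6.4526


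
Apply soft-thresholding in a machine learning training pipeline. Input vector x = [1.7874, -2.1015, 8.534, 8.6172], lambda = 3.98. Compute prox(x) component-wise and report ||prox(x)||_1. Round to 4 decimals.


Soft-thresholding with lambda = 3.98:
prox(1.7874) = sign(1.7874)*max(|1.7874| - 3.98, 0) = 0.0
prox(-2.1015) = sign(-2.1015)*max(|-2.1015| - 3.98, 0) = 0.0
prox(8.534) = sign(8.534)*max(|8.534| - 3.98, 0) = 4.554
prox(8.6172) = sign(8.6172)*max(|8.6172| - 3.98, 0) = 4.6372
prox(x) = [0.0, 0.0, 4.554, 4.6372]
||prox(x)||_1 = 0.0 + 0.0 + 4.554 + 4.6372 = 9.1912


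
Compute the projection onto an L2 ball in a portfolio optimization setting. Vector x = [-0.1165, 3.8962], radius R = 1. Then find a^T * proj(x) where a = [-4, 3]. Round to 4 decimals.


Step 1: Compute ||x|| (intermediates to 6 decimals).
||x|| = sqrt((-0.1165)^2 + 3.8962^2) = 3.897941
Step 2: Project.
Since ||x|| > R, scale = R/||x|| = 1/3.897941 = 0.256546, proj(x) = scale * x
proj(x) = [-0.029888, 0.999555]
Step 3: Dot product.
a^T * proj(x) = -4*(-0.029888) + 3*0.999555 = 3.1182


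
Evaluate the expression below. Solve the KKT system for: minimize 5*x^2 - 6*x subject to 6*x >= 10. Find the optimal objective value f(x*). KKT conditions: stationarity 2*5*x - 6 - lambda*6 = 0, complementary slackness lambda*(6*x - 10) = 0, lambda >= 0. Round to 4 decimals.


Step 1: Try lambda = 0 (constraint inactive).
x_unc = 6/(2*5) = 0.6
Check: 6*0.6 = 3.6 < 10 -- violated!
Step 2: Constraint must be active: 6*x = 10
x* = 10/6 = 5/3 = 1.6667 (rounded; the exact value 5/3 is used below)
lambda = (2*5*(5/3) - 6)/6 = 1.7778
Step 3: Compute optimal value.
f(x*) = 5*(5/3)^2 - 6*(5/3) = 3.8889


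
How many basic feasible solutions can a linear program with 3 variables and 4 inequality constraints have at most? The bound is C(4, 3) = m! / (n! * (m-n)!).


Each vertex corresponds to some choice of n active constraints out of m, so the number of vertices is at most C(m, n) = m! / (n!(m-n)!).
m = 4, n = 3
Numerator: 4 * 3 * 2
Denominator: 3! = 6
C(4, 3) = 4


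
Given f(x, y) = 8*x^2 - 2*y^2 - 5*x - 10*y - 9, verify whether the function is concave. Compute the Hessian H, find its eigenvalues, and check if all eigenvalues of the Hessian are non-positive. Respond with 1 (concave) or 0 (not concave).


The Hessian of f(x,y) = 8*x^2 - 2*y^2 - 5*x - 10*y - 9 is:
H = [[16, 0], [0, -4]]
Trace = 16 - 4 = 12
Determinant = 16*-4 - (0)^2 = -64
Discriminant = (12)^2 - 4*-64 = 400.0
Eigenvalues: lambda_1 = -4.0, lambda_2 = 16.0
The function is not concave.

0


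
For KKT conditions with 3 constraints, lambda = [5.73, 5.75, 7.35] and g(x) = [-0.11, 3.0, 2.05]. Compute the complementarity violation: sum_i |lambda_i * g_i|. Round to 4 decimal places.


KKT complementary slackness check:
lambda_1 * g_1 = 5.73 * -0.11 = -0.6303
lambda_2 * g_2 = 5.75 * 3.0 = 17.25
lambda_3 * g_3 = 7.35 * 2.05 = 15.0675
Total violation = 0.6303 + 17.25 + 15.0675 = 32.9478


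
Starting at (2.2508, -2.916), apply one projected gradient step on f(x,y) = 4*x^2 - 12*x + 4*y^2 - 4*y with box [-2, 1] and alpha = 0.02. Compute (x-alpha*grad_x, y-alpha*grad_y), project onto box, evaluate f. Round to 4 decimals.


Step 1: Compute gradient at (2.2508, -2.916).
grad_x = 2*4*2.2508 - 12 = 6.0064
grad_y = 2*4*-2.916 - 4 = -27.328
Step 2: Gradient step.
x_raw = 2.2508 - 0.02*6.0064 = 2.1307
y_raw = -2.916 - 0.02*-27.328 = -2.3694
Step 3: Project onto [-2, 1].
x_proj = clip(2.1307) = 1.0
y_proj = clip(-2.3694) = -2.0
Step 4: Evaluate f.
f(1.0, -2.0) = 16.0


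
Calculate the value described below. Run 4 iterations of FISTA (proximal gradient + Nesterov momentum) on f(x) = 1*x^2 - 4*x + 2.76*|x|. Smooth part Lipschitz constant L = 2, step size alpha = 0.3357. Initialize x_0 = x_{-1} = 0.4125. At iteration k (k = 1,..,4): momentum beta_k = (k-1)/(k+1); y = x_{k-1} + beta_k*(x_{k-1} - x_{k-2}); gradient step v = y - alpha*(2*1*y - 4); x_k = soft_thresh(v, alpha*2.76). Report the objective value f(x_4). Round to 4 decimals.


FISTA on f(x) = 1*x^2 - 4*x + 2.76*|x|
L = 2, alpha = 0.3357
Iteration 1: beta = 0.0, y = 0.4125 + 0.0*(0.4125 - 0.4125) = 0.4125
  grad(y) = -3.175, v = y - alpha*grad = 1.4783
  prox(v) = soft_thresh(1.4783, 0.9265) = 0.5518
Iteration 2: beta = 0.3333, y = 0.5518 + 0.3333*(0.5518 - 0.4125) = 0.5983
  grad(y) = -2.8035, v = y - alpha*grad = 1.5394
  prox(v) = soft_thresh(1.5394, 0.9265) = 0.6129
Iteration 3: beta = 0.5, y = 0.6129 + 0.5*(0.6129 - 0.5518) = 0.6434
  grad(y) = -2.7133, v = y - alpha*grad = 1.5542
  prox(v) = soft_thresh(1.5542, 0.9265) = 0.6277
Iteration 4: beta = 0.6, y = 0.6277 + 0.6*(0.6277 - 0.6129) = 0.6366
  grad(y) = -2.7268, v = y - alpha*grad = 1.552
  prox(v) = soft_thresh(1.552, 0.9265) = 0.6254
f(x_4) = 1*0.6254^2 - 4*0.6254 + 2.76*|0.6254| = -0.3844


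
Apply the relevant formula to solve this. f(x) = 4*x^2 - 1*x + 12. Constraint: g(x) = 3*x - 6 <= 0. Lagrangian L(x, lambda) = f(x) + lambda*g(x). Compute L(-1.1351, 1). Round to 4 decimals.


Step 1: Evaluate f(x).
f(-1.1351) = 4*(-1.1351)^2 - 1*(-1.1351) + 12 = 18.2889
Step 2: Evaluate g(x).
g(-1.1351) = 3*-1.1351 - 6 = -9.4053
Step 3: Compute Lagrangian.
L = 18.2889 + 1*-9.4053 = 8.8836


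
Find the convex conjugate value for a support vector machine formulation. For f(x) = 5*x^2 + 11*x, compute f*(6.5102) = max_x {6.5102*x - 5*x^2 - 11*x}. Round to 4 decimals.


f*(y) = sup_x {y*x - a*x^2 - b*x} = sup_x {(y-b)*x - a*x^2}
FOC: (y - b) - 2a*x = 0 => x* = (y - b)/(2a)
x* = (6.5102 - 11)/(2*5) = -0.449
f*(6.5102) = (y-b)^2/(4a) = (6.5102 - 11)^2/(4*5)
= 20.1583/20 = 1.0079


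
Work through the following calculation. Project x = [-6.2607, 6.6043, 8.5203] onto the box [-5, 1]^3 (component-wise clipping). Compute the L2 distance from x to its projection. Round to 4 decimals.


Project each component onto [-5, 1].
clip(-6.2607) = -5.0, clip(6.6043) = 1.0, clip(8.5203) = 1.0
Projection = [-5.0, 1.0, 1.0]
Squared diffs: [1.5894, 31.4082, 56.5549]
Distance = sqrt(89.5525) = 9.4632


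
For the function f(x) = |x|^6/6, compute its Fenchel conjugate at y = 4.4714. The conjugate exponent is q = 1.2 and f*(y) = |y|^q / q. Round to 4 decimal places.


The conjugate exponent q satisfies 1/p + 1/q = 1.
p = 6, so q = 6/(6 - 1) = 1.2
|y|^q = 4.4714^1.2 = 6.033
f*(4.4714) = 6.033 / 1.2 = 5.0275


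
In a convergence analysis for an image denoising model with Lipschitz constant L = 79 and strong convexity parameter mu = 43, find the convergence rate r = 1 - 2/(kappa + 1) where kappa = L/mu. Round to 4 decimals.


Step 1: Compute the condition number.
kappa = L/mu = 79/43 = 1.8372
Step 2: Compute the convergence rate.
r = 1 - 2/(kappa + 1) = 1 - 2*mu/(L + mu) = (L - mu)/(L + mu) = 36/122 = 0.2951


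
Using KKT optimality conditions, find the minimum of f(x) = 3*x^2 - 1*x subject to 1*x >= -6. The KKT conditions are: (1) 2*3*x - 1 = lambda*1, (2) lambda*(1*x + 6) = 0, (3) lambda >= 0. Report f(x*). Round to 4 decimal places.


Step 1: Try lambda = 0 (constraint inactive).
Stationarity: 2*3*x - 1 = 0
x* = 1/(2*3) = 1/6 = 0.1667 (rounded; the exact value 1/6 is used below)
Check constraint: 1*0.1667 = 0.1667 >= -6 -- satisfied.
Step 2: Compute optimal value.
f(x*) = 3*(1/6)^2 - 1*(1/6) = -0.0833


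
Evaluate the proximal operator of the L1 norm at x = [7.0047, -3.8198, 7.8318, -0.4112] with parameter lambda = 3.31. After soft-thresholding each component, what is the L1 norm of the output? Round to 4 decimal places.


Soft-thresholding with lambda = 3.31:
prox(7.0047) = sign(7.0047)*max(|7.0047| - 3.31, 0) = 3.6947
prox(-3.8198) = sign(-3.8198)*max(|-3.8198| - 3.31, 0) = -0.5098
prox(7.8318) = sign(7.8318)*max(|7.8318| - 3.31, 0) = 4.5218
prox(-0.4112) = sign(-0.4112)*max(|-0.4112| - 3.31, 0) = 0.0
prox(x) = [3.6947, -0.5098, 4.5218, 0.0]
||prox(x)||_1 = 3.6947 + 0.5098 + 4.5218 + 0.0 = 8.7263


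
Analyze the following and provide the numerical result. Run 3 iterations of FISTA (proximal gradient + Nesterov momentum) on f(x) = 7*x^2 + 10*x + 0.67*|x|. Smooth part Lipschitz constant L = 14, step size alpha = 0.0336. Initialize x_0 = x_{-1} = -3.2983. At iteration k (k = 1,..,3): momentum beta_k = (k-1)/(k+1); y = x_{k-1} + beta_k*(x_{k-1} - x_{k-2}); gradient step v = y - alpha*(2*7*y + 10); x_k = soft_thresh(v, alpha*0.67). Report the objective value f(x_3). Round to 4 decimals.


FISTA on f(x) = 7*x^2 + 10*x + 0.67*|x|
L = 14, alpha = 0.0336
Iteration 1: beta = 0.0, y = -3.2983 + 0.0*(-3.2983 + 3.2983) = -3.2983
  grad(y) = -36.1762, v = y - alpha*grad = -2.0828
  prox(v) = soft_thresh(-2.0828, 0.0225) = -2.0603
Iteration 2: beta = 0.3333, y = -2.0603 + 0.3333*(-2.0603 + 3.2983) = -1.6476
  grad(y) = -13.0663, v = y - alpha*grad = -1.2086
  prox(v) = soft_thresh(-1.2086, 0.0225) = -1.1861
Iteration 3: beta = 0.5, y = -1.1861 + 0.5*(-1.1861 + 2.0603) = -0.7489
  grad(y) = -0.4852, v = y - alpha*grad = -0.7326
  prox(v) = soft_thresh(-0.7326, 0.0225) = -0.7101
f(x_3) = 7*(-0.7101)^2 + 10*(-0.7101) + 0.67*|-0.7101| = -3.0955


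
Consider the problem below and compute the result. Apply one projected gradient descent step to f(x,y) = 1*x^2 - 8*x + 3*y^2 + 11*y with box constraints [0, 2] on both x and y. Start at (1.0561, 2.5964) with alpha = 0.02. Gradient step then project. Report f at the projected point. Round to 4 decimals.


Step 1: Compute gradient at (1.0561, 2.5964).
grad_x = 2*1*1.0561 - 8 = -5.8878
grad_y = 2*3*2.5964 + 11 = 26.5784
Step 2: Gradient step.
x_raw = 1.0561 - 0.02*-5.8878 = 1.1739
y_raw = 2.5964 - 0.02*26.5784 = 2.0648
Step 3: Project onto [0, 2].
x_proj = clip(1.1739) = 1.1739
y_proj = clip(2.0648) = 2.0
Step 4: Evaluate f.
f(1.1739, 2.0) = 25.9871


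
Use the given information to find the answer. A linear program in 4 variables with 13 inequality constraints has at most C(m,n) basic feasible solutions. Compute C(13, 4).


Each vertex corresponds to some choice of n active constraints out of m, so the number of vertices is at most C(m, n) = m! / (n!(m-n)!).
m = 13, n = 4
Numerator: 13 * 12 * 11 * 10
Denominator: 4! = 24
C(13, 4) = 715


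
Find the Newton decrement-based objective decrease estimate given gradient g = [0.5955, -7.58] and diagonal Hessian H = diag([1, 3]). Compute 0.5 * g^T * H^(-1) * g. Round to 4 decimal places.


Step 1: H is diagonal, so H^(-1) * g = [0.5955, -2.5267].
Step 2: g^T H^(-1) g = sum_i g_i^2 / H_ii
  = (0.5955)^2/1 + (-7.58)^2/3
  = 0.3546 + 19.1521 = 19.5068
Step 3: Objective decrease = 0.5 * g^T H^(-1) g = 9.7534


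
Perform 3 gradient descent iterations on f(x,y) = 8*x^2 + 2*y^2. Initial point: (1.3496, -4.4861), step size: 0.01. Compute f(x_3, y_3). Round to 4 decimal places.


Gradient descent on f(x,y) = 8*x^2 + 2*y^2.
Starting point: (1.3496, -4.4861), alpha = 0.01
Step 1: grad_x = 2*8*1.3496 = 21.5936, grad_y = 2*2*-4.4861 = -17.9444
  x_1 = 1.3496 - 0.01*21.5936 = 1.1337
  y_1 = -4.4861 - 0.01*-17.9444 = -4.3067
Step 2: grad_x = 2*8*1.1337 = 18.1386, grad_y = 2*2*-4.3067 = -17.2266
  x_2 = 1.1337 - 0.01*18.1386 = 0.9523
  y_2 = -4.3067 - 0.01*-17.2266 = -4.1344
Step 3: grad_x = 2*8*0.9523 = 15.2364, grad_y = 2*2*-4.1344 = -16.5376
  x_3 = 0.9523 - 0.01*15.2364 = 0.7999
  y_3 = -4.1344 - 0.01*-16.5376 = -3.969
f(0.7999, -3.969) = 8*0.7999^2 + 2*(-3.969)^2 = 36.625


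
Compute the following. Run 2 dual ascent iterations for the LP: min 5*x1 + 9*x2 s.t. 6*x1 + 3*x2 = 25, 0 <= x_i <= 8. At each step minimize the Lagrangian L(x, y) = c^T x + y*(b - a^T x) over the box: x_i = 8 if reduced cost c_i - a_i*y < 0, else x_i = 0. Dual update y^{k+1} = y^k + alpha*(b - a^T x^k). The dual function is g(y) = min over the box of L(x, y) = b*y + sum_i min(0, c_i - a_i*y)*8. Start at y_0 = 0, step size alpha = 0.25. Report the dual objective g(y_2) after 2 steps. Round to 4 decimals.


Dual ascent for LP: min 5*x1 + 9*x2, 6*x1 + 3*x2 = 25, 0 <= x_i <= 8
Step 1: y^k = 0.0, reduced costs: (5.0, 9.0)
  x^k = (0.0, 0.0), subgradient = b - a^T x = 25.0
  y^{k+1} = 0.0 + 0.25*25.0 = 6.25
Step 2: y^k = 6.25, reduced costs: (-32.5, -9.75)
  x^k = (8.0, 8.0), subgradient = b - a^T x = -47.0
  y^{k+1} = 6.25 + 0.25*-47.0 = -5.5
Dual objective at y_2 = -5.5: reduced costs (38.0, 25.5), box minimizer x = (0.0, 0.0)
g(y_2) = b*y + (c1 - a1*y)*x1 + (c2 - a2*y)*x2 = 25*(-5.5) + 38.0*0.0 + 25.5*0.0 = -137.5 + 0.0 + 0.0 = -137.5


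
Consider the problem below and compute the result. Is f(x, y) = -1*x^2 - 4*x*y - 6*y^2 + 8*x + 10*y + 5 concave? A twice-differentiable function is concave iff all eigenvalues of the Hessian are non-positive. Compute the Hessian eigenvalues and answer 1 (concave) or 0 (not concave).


The Hessian of f(x,y) = -1*x^2 - 4*x*y - 6*y^2 + 8*x + 10*y + 5 is:
H = [[-2, -4], [-4, -12]]
Trace = -2 - 12 = -14
Determinant = -2*-12 - (-4)^2 = 8
Discriminant = (-14)^2 - 4*8 = 164.0
Eigenvalues: lambda_1 = -13.4031, lambda_2 = -0.5969
The function is concave.

1


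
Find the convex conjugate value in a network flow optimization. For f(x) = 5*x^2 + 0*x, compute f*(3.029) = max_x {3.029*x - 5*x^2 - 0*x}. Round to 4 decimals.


f*(y) = sup_x {y*x - a*x^2 - b*x} = sup_x {(y-b)*x - a*x^2}
FOC: (y - b) - 2a*x = 0 => x* = (y - b)/(2a)
x* = (3.029 - 0)/(2*5) = 0.3029
f*(3.029) = (y-b)^2/(4a) = (3.029 - 0)^2/(4*5)
= 9.1748/20 = 0.4587


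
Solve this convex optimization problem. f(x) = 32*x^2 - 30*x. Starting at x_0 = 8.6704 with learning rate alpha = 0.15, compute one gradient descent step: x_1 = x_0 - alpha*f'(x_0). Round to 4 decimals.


We compute the gradient at x_0 and apply the update.
f'(x) = 64*x - 30
f'(8.6704) = 64*8.6704 - 30 = 524.9056
x_1 = 8.6704 - 0.15*524.9056 = -70.0654


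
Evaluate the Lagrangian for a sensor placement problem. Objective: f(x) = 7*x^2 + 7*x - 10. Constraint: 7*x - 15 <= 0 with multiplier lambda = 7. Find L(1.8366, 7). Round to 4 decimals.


Step 1: Evaluate f(x).
f(1.8366) = 7*1.8366^2 + 7*1.8366 - 10 = 26.4679
Step 2: Evaluate g(x).
g(1.8366) = 7*1.8366 - 15 = -2.1438
Step 3: Compute Lagrangian.
L = 26.4679 + 7*-2.1438 = 11.4613


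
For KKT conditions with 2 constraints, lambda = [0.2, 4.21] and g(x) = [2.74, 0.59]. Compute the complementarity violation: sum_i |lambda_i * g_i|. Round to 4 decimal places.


KKT complementary slackness check:
lambda_1 * g_1 = 0.2 * 2.74 = 0.548
lambda_2 * g_2 = 4.21 * 0.59 = 2.4839
Total violation = 0.548 + 2.4839 = 3.0319


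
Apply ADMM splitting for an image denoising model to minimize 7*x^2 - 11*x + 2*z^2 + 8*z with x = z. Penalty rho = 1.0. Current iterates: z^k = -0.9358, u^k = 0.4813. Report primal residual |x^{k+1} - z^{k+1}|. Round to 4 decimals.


ADMM iteration with rho = 1.0, z^k = -0.9358, u^k = 0.4813
Step 1: x-update.
Minimize 7*x^2 - 11*x + (1.0/2)*(x + 0.9358 + 0.4813)^2
FOC: (2*7 + 1.0)*x = 11 + 1.0*(-0.9358 - 0.4813)
x^{k+1} = 0.6389
Step 2: z-update.
Minimize 2*z^2 + 8*z + (1.0/2)*(0.6389 - z + 0.4813)^2
FOC: (2*2 + 1.0)*z = -8 + 1.0*(0.6389 + 0.4813)
z^{k+1} = -1.376
Step 3: u-update.
u^{k+1} = 0.4813 + 0.6389 + 1.376 = 2.4961
Step 4: Primal residual = |0.6389 + 1.376| = 2.0148


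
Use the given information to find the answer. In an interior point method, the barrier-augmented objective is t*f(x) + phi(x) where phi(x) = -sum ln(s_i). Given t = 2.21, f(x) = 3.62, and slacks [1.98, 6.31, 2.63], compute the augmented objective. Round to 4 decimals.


Step 1: Compute log-barrier.
ln values: [0.6831, 1.8421, 0.967]
phi = -(0.6831 + 1.8421 + 0.967) = -3.4922
Step 2: Compute augmented objective.
t*f(x) = 2.21*3.62 = 8.0002
Total = 8.0002 - 3.4922 = 4.508


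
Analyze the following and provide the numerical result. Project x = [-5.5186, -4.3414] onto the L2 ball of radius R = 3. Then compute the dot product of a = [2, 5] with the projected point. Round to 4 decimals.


Step 1: Compute ||x|| (intermediates to 6 decimals).
||x|| = sqrt((-5.5186)^2 + (-4.3414)^2) = 7.021588
Step 2: Project.
Since ||x|| > R, scale = R/||x|| = 3/7.021588 = 0.427254, proj(x) = scale * x
proj(x) = [-2.357844, -1.854881]
Step 3: Dot product.
a^T * proj(x) = 2*(-2.357844) + 5*(-1.854881) = -13.9901


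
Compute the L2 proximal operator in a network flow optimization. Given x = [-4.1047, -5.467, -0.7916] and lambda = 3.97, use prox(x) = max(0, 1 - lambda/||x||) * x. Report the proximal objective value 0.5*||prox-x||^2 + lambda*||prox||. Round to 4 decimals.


Step 1: Compute ||x||.
||x|| = 6.8821
Step 2: Compute scaling factor.
scale = max(0, 1 - 3.97/6.8821) = 0.4231
Step 3: prox(x) = [-1.7369, -2.3133, -0.335]
||prox(x)|| = 2.9121
Step 4: Proximal objective.
0.5*||prox-x||^2 = 7.8805
lambda*||prox|| = 11.561
Total = 19.4415


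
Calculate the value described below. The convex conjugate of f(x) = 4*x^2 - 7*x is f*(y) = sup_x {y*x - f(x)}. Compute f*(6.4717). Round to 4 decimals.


f*(y) = sup_x {y*x - a*x^2 - b*x} = sup_x {(y-b)*x - a*x^2}
FOC: (y - b) - 2a*x = 0 => x* = (y - b)/(2a)
x* = (6.4717 + 7)/(2*4) = 1.684
f*(6.4717) = (y-b)^2/(4a) = (6.4717 + 7)^2/(4*4)
= 181.4867/16 = 11.3429


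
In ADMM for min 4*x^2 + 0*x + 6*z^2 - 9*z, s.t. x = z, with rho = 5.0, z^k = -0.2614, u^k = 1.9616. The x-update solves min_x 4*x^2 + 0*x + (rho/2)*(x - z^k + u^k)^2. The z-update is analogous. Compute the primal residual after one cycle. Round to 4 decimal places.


ADMM iteration with rho = 5.0, z^k = -0.2614, u^k = 1.9616
Step 1: x-update.
Minimize 4*x^2 + 0*x + (5.0/2)*(x + 0.2614 + 1.9616)^2
FOC: (2*4 + 5.0)*x = 0 + 5.0*(-0.2614 - 1.9616)
x^{k+1} = -0.855
Step 2: z-update.
Minimize 6*z^2 - 9*z + (5.0/2)*(-0.855 - z + 1.9616)^2
FOC: (2*6 + 5.0)*z = 9 + 5.0*(-0.855 + 1.9616)
z^{k+1} = 0.8549
Step 3: u-update.
u^{k+1} = 1.9616 - 0.855 - 0.8549 = 0.2517
Step 4: Primal residual = |-0.855 - 0.8549| = 1.7099


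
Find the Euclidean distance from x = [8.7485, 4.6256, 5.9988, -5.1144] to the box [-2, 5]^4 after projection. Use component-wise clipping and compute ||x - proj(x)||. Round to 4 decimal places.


Project each component onto [-2, 5].
clip(8.7485) = 5.0, clip(4.6256) = 4.6256, clip(5.9988) = 5.0, clip(-5.1144) = -2.0
Projection = [5.0, 4.6256, 5.0, -2.0]
Squared diffs: [14.0513, 0.0, 0.9976, 9.6995]
Distance = sqrt(24.7484) = 4.9748


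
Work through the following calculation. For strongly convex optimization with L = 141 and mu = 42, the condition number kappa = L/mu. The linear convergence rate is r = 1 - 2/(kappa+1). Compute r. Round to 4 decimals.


Step 1: Compute the condition number.
kappa = L/mu = 141/42 = 3.3571
Step 2: Compute the convergence rate.
r = 1 - 2/(kappa + 1) = 1 - 2*mu/(L + mu) = (L - mu)/(L + mu) = 99/183 = 0.541


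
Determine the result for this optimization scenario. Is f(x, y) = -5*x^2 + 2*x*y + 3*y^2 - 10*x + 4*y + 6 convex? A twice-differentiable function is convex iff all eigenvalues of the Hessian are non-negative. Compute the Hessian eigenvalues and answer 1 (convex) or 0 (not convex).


The Hessian of f(x,y) = -5*x^2 + 2*x*y + 3*y^2 - 10*x + 4*y + 6 is:
H = [[-10, 2], [2, 6]]
Trace = -10 + 6 = -4
Determinant = -10*6 - (2)^2 = -64
Discriminant = (-4)^2 - 4*-64 = 272.0
Eigenvalues: lambda_1 = -10.2462, lambda_2 = 6.2462
The function is not convex.

0


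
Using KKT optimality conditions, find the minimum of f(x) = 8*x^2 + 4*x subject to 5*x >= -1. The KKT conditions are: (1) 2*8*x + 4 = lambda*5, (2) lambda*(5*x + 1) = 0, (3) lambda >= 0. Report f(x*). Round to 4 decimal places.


Step 1: Try lambda = 0 (constraint inactive).
x_unc = -4/(2*8) = -0.25
Check: 5*-0.25 = -1.25 < -1 -- violated!
Step 2: Constraint must be active: 5*x = -1
x* = -1/5 = -0.2
lambda = (2*8*(-0.2) + 4)/5 = 0.16
Step 3: Compute optimal value.
f(x*) = 8*(-0.2)^2 + 4*(-0.2) = -0.48


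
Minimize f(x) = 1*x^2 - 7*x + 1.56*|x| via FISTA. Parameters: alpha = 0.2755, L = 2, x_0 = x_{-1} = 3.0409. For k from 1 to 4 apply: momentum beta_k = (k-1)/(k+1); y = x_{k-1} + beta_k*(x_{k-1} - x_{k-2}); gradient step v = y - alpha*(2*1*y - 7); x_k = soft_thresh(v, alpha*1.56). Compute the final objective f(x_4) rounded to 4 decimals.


FISTA on f(x) = 1*x^2 - 7*x + 1.56*|x|
L = 2, alpha = 0.2755
Iteration 1: beta = 0.0, y = 3.0409 + 0.0*(3.0409 - 3.0409) = 3.0409
  grad(y) = -0.9182, v = y - alpha*grad = 3.2939
  prox(v) = soft_thresh(3.2939, 0.4298) = 2.8641
Iteration 2: beta = 0.3333, y = 2.8641 + 0.3333*(2.8641 - 3.0409) = 2.8051
  grad(y) = -1.3897, v = y - alpha*grad = 3.188
  prox(v) = soft_thresh(3.188, 0.4298) = 2.7582
Iteration 3: beta = 0.5, y = 2.7582 + 0.5*(2.7582 - 2.8641) = 2.7053
  grad(y) = -1.5894, v = y - alpha*grad = 3.1432
  prox(v) = soft_thresh(3.1432, 0.4298) = 2.7134
Iteration 4: beta = 0.6, y = 2.7134 + 0.6*(2.7134 - 2.7582) = 2.6865
  grad(y) = -1.627, v = y - alpha*grad = 3.1347
  prox(v) = soft_thresh(3.1347, 0.4298) = 2.705
f(x_4) = 1*2.705^2 - 7*2.705 + 1.56*|2.705| = -7.3982


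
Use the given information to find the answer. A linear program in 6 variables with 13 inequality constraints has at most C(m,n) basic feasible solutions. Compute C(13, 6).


Each vertex corresponds to some choice of n active constraints out of m, so the number of vertices is at most C(m, n) = m! / (n!(m-n)!).
m = 13, n = 6
Numerator: 13 * 12 * 11 * 10 * 9 * 8
Denominator: 6! = 720
C(13, 6) = 1716


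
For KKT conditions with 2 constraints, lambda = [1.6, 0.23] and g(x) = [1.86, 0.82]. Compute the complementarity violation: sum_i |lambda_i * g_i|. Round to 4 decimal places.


KKT complementary slackness check:
lambda_1 * g_1 = 1.6 * 1.86 = 2.976
lambda_2 * g_2 = 0.23 * 0.82 = 0.1886
Total violation = 2.976 + 0.1886 = 3.1646


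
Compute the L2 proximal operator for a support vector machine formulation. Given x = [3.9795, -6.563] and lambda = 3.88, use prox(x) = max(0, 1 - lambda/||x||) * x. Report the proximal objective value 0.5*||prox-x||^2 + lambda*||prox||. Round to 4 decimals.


Step 1: Compute ||x||.
||x|| = 7.6752
Step 2: Compute scaling factor.
scale = max(0, 1 - 3.88/7.6752) = 0.4945
Step 3: prox(x) = [1.9678, -3.2453]
||prox(x)|| = 3.7952
Step 4: Proximal objective.
0.5*||prox-x||^2 = 7.5272
lambda*||prox|| = 14.7254
Total = 22.2528


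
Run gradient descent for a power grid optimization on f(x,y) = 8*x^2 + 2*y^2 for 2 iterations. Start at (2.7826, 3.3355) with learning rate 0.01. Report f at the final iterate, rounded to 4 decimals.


Gradient descent on f(x,y) = 8*x^2 + 2*y^2.
Starting point: (2.7826, 3.3355), alpha = 0.01
Step 1: grad_x = 2*8*2.7826 = 44.5216, grad_y = 2*2*3.3355 = 13.342
  x_1 = 2.7826 - 0.01*44.5216 = 2.3374
  y_1 = 3.3355 - 0.01*13.342 = 3.2021
Step 2: grad_x = 2*8*2.3374 = 37.3981, grad_y = 2*2*3.2021 = 12.8083
  x_2 = 2.3374 - 0.01*37.3981 = 1.9634
  y_2 = 3.2021 - 0.01*12.8083 = 3.074
f(1.9634, 3.074) = 8*1.9634^2 + 2*3.074^2 = 49.7385


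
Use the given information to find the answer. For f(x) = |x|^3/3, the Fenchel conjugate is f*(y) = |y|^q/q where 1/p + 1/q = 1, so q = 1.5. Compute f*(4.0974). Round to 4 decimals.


The conjugate exponent q satisfies 1/p + 1/q = 1.
p = 3, so q = 3/(3 - 1) = 1.5
|y|^q = 4.0974^1.5 = 8.294
f*(4.0974) = 8.294 / 1.5 = 5.5293


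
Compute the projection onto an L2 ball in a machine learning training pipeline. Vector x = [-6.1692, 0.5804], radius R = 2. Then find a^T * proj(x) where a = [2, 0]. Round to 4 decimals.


Step 1: Compute ||x|| (intermediates to 6 decimals).
||x|| = sqrt((-6.1692)^2 + 0.5804^2) = 6.196442
Step 2: Project.
Since ||x|| > R, scale = R/||x|| = 2/6.196442 = 0.322766, proj(x) = scale * x
proj(x) = [-1.991208, 0.187333]
Step 3: Dot product.
a^T * proj(x) = 2*(-1.991208) + 0*0.187333 = -3.9824


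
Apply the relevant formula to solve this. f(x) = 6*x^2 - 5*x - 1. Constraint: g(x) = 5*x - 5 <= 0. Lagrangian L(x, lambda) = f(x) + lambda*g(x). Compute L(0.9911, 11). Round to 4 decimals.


Step 1: Evaluate f(x).
f(0.9911) = 6*0.9911^2 - 5*0.9911 - 1 = -0.0618
Step 2: Evaluate g(x).
g(0.9911) = 5*0.9911 - 5 = -0.0445
Step 3: Compute Lagrangian.
L = -0.0618 + 11*-0.0445 = -0.5513


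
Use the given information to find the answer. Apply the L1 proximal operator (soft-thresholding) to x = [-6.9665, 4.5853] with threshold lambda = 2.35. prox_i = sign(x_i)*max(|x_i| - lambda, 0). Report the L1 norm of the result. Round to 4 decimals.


Soft-thresholding with lambda = 2.35:
prox(-6.9665) = sign(-6.9665)*max(|-6.9665| - 2.35, 0) = -4.6165
prox(4.5853) = sign(4.5853)*max(|4.5853| - 2.35, 0) = 2.2353
prox(x) = [-4.6165, 2.2353]
||prox(x)||_1 = 4.6165 + 2.2353 = 6.8518


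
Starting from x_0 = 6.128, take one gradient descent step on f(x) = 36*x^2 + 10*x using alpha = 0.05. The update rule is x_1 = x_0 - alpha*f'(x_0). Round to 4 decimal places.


We compute the gradient at x_0 and apply the update.
f'(x) = 72*x + 10
f'(6.128) = 72*6.128 + 10 = 451.216
x_1 = 6.128 - 0.05*451.216 = -16.4328


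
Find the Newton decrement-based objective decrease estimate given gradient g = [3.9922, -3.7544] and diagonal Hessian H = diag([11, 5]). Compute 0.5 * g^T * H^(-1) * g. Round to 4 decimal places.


Step 1: H is diagonal, so H^(-1) * g = [0.3629, -0.7509].
Step 2: g^T H^(-1) g = sum_i g_i^2 / H_ii
  = (3.9922)^2/11 + (-3.7544)^2/5
  = 1.4489 + 2.8191 = 4.268
Step 3: Objective decrease = 0.5 * g^T H^(-1) g = 2.134


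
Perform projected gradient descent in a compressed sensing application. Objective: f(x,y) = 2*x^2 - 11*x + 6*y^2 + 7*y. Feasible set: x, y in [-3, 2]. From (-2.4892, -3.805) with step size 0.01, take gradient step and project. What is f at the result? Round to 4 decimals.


Step 1: Compute gradient at (-2.4892, -3.805).
grad_x = 2*2*-2.4892 - 11 = -20.9568
grad_y = 2*6*-3.805 + 7 = -38.66
Step 2: Gradient step.
x_raw = -2.4892 - 0.01*-20.9568 = -2.2796
y_raw = -3.805 - 0.01*-38.66 = -3.4184
Step 3: Project onto [-3, 2].
x_proj = clip(-2.2796) = -2.2796
y_proj = clip(-3.4184) = -3.0
Step 4: Evaluate f.
f(-2.2796, -3.0) = 68.4694


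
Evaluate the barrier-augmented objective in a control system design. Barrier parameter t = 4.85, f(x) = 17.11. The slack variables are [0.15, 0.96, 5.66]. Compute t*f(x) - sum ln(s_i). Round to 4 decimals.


Step 1: Compute log-barrier.
ln values: [-1.8971, -0.0408, 1.7334]
phi = -(-1.8971 - 0.0408 + 1.7334) = 0.2045
Step 2: Compute augmented objective.
t*f(x) = 4.85*17.11 = 82.9835
Total = 82.9835 + 0.2045 = 83.188


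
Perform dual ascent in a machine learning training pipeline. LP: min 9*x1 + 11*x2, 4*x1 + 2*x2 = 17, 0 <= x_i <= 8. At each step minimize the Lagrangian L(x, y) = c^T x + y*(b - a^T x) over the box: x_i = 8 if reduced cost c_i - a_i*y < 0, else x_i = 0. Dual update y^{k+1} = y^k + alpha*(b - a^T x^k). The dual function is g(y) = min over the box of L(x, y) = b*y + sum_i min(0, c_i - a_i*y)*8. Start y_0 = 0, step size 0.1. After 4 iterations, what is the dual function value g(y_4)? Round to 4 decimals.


Dual ascent for LP: min 9*x1 + 11*x2, 4*x1 + 2*x2 = 17, 0 <= x_i <= 8
Step 1: y^k = 0.0, reduced costs: (9.0, 11.0)
  x^k = (0.0, 0.0), subgradient = b - a^T x = 17.0
  y^{k+1} = 0.0 + 0.1*17.0 = 1.7
Step 2: y^k = 1.7, reduced costs: (2.2, 7.6)
  x^k = (0.0, 0.0), subgradient = b - a^T x = 17.0
  y^{k+1} = 1.7 + 0.1*17.0 = 3.4
Step 3: y^k = 3.4, reduced costs: (-4.6, 4.2)
  x^k = (8.0, 0.0), subgradient = b - a^T x = -15.0
  y^{k+1} = 3.4 + 0.1*-15.0 = 1.9
Step 4: y^k = 1.9, reduced costs: (1.4, 7.2)
  x^k = (0.0, 0.0), subgradient = b - a^T x = 17.0
  y^{k+1} = 1.9 + 0.1*17.0 = 3.6
Dual objective at y_4 = 3.6: reduced costs (-5.4, 3.8), box minimizer x = (8.0, 0.0)
g(y_4) = b*y + (c1 - a1*y)*x1 + (c2 - a2*y)*x2 = 17*3.6 + (-5.4)*8.0 + 3.8*0.0 = 61.2 - 43.2 + 0.0 = 18.0


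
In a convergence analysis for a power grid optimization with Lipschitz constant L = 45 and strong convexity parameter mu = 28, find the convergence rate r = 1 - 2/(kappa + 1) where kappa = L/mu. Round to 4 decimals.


Step 1: Compute the condition number.
kappa = L/mu = 45/28 = 1.6071
Step 2: Compute the convergence rate.
r = 1 - 2/(kappa + 1) = 1 - 2*mu/(L + mu) = (L - mu)/(L + mu) = 17/73 = 0.2329
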